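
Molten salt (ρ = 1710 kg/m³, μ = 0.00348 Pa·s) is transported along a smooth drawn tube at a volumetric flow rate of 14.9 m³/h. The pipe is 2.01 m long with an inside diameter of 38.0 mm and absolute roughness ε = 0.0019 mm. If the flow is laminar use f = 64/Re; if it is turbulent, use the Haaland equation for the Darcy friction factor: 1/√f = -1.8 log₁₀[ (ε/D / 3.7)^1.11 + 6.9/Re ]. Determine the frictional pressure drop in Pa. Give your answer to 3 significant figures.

Q = 14.9 m³/h = 14.9/3600 = 0.004139 m³/s.
Cross-sectional area A = πD²/4 = π(0.038)²/4 = 0.001134 m²; mean velocity V = Q/A = 0.004139/0.001134 = 3.649 m/s.
Reynolds number Re = ρVD/μ = 1710 · 3.649 · 0.038 / 0.00348 = 6.814e+04.
Re > 4000 → turbulent. Relative roughness ε/D = 1.9e-06/0.038 = 5e-05. Haaland: 1/√f = -1.8 log₁₀[(5e-05/3.7)^1.11 + 6.9/6.814e+04] = -1.8 log₁₀[3.94e-06 + 0.000101] = 7.16, so f = 0.0195.
Darcy-Weisbach: ΔP = f(L/D)(ρV²/2) = 0.0195·(2.01/0.038)·(1710·3.649²/2) = 0.0195·52.89·1.139e+04 = 1.175e+04 Pa.

ΔP ≈ 11700 Pa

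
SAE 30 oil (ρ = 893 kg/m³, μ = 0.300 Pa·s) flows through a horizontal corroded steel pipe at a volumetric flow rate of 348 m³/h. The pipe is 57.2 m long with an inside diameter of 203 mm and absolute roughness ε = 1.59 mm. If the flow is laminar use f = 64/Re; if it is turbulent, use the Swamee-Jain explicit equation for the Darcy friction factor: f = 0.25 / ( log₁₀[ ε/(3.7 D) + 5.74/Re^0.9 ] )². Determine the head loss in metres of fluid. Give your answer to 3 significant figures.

Q = 348 m³/h = 348/3600 = 0.09667 m³/s.
Cross-sectional area A = πD²/4 = π(0.203)²/4 = 0.03237 m²; mean velocity V = Q/A = 0.09667/0.03237 = 2.987 m/s.
Reynolds number Re = ρVD/μ = 893 · 2.987 · 0.203 / 0.3 = 1805.
Re < 2300 → laminar flow, so f = 64/Re = 64/1805 = 0.03546 (the turbulent correlation is not needed).
Darcy-Weisbach: ΔP = f(L/D)(ρV²/2) = 0.03546·(57.2/0.203)·(893·2.987²/2) = 0.03546·281.8·3983 = 3.98e+04 Pa.
Head loss h_f = ΔP/(ρg) = 3.98e+04/(893·9.81) = 4.54 m.

h_f ≈ 4.54 m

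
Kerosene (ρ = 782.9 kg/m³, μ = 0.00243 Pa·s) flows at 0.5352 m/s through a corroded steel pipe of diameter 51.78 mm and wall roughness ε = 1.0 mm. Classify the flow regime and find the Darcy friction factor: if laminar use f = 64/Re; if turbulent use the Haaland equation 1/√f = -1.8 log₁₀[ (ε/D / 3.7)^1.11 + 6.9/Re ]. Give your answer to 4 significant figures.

f ≈ 0.05220

Re = ρVD/μ = 782.9·0.5352·0.05178/0.00243 = 8928.
Re > 4000 → turbulent. ε/D = 0.001/0.05178 = 0.0193; Haaland: 1/√f = -1.8 log₁₀[0.00293 + 0.000773] = 4.377, so f = 0.0522.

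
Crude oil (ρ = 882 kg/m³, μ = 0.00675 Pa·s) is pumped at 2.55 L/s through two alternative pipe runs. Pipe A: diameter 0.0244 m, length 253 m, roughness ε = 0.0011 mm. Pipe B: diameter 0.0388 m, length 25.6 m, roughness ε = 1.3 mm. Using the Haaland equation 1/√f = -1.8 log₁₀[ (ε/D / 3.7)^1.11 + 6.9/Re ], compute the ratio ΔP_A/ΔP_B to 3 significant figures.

Pipe A: V = Q/A = 0.00255/0.0004676 = 5.453 m/s; Re = 1.739e+04; ε/D = 4.51e-05; Haaland → f = 0.02674; ΔP_A = f(L/D)(ρV²/2) = 3.636e+06 Pa.
Pipe B: V = Q/A = 0.00255/0.001182 = 2.157 m/s; Re = 1.093e+04; ε/D = 0.0335; Haaland → f = 0.06264; ΔP_B = f(L/D)(ρV²/2) = 8.477e+04 Pa.
ΔP_A/ΔP_B = 3.636e+06/8.477e+04 = 42.9.

ΔP_A/ΔP_B ≈ 42.9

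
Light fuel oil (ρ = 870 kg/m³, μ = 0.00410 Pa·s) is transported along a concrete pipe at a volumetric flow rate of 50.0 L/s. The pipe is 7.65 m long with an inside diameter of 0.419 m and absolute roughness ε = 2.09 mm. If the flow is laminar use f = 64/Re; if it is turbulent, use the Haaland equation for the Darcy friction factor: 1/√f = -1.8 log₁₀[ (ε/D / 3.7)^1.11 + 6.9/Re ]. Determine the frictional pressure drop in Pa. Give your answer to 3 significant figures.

ΔP ≈ 34.4 Pa

Q = 50.0 L/s = 50.0/1000 = 0.05 m³/s.
Cross-sectional area A = πD²/4 = π(0.419)²/4 = 0.1379 m²; mean velocity V = Q/A = 0.05/0.1379 = 0.3626 m/s.
Reynolds number Re = ρVD/μ = 870 · 0.3626 · 0.419 / 0.0041 = 3.224e+04.
Re > 4000 → turbulent. Relative roughness ε/D = 0.00209/0.419 = 0.00499. Haaland: 1/√f = -1.8 log₁₀[(0.00499/3.7)^1.11 + 6.9/3.224e+04] = -1.8 log₁₀[0.000652 + 0.000214] = 5.513, so f = 0.0329.
Darcy-Weisbach: ΔP = f(L/D)(ρV²/2) = 0.0329·(7.65/0.419)·(870·0.3626²/2) = 0.0329·18.26·57.2 = 34.36 Pa.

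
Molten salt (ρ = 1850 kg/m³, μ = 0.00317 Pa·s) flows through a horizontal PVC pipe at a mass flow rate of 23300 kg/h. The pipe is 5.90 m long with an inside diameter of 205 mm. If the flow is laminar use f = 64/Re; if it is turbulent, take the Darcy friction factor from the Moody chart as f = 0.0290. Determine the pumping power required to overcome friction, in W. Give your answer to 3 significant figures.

P ≈ 0.0303 W

ṁ = 23300 kg/h = 23300/3600 = 6.472 kg/s.
A = πD²/4 = π(0.205)²/4 = 0.03301 m²; mean velocity V = ṁ/(ρA) = 6.472/(1850 · 0.03301) = 0.106 m/s.
Reynolds number Re = ρVD/μ = 1850 · 0.106 · 0.205 / 0.00317 = 1.268e+04.
Re > 4000 → turbulent; use the Moody-chart value f = 0.0290.
Darcy-Weisbach: ΔP = f(L/D)(ρV²/2) = 0.029·(5.9/0.205)·(1850·0.106²/2) = 0.029·28.78·10.39 = 8.674 Pa.
Q = ṁ/ρ = 6.472/1850 = 0.003498 m³/s.
Pumping power P = QΔP = 0.003498·8.674 = 0.03035 W = 0.0303 W.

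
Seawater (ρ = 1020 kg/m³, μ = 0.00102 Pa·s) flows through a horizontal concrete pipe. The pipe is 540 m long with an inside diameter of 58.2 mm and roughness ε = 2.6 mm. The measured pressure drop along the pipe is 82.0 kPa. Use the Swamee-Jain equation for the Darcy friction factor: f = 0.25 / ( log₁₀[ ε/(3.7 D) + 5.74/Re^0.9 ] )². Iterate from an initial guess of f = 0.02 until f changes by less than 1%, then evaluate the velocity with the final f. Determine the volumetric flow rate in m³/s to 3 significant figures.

Rearranging Darcy-Weisbach: V = √(2·ΔP·D/(f·L·ρ)). With ε/D = 0.0026/0.0582 = 0.0447, iterate starting from f = 0.02:
  f = 0.02 → V = √(2·8.2e+04·0.0582/(0.02·540·1020)) = 0.9308 m/s; Re = ρVD/μ = 5.417e+04; f → 0.06875
  f = 0.06875 → V = 0.5021 m/s; Re = 2.922e+04; f → 0.06934
Converged (Δf/f < 1%). With the final f = 0.06934: V = √(2·8.2e+04·0.0582/(0.06934·540·1020)) = 0.4999 m/s.
Q = V·A = 0.4999·(π/4·0.0582²) = 0.00133 m³/s = 0.00133 m³/s.

Q ≈ 0.00133 m³/s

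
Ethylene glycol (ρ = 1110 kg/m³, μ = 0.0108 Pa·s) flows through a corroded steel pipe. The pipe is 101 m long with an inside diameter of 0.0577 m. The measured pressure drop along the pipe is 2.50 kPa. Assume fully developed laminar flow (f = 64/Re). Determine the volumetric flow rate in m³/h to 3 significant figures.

Q ≈ 2.24 m³/h

For laminar flow, f = 64/Re with Re = ρVD/μ, so Darcy-Weisbach reduces to ΔP = 32μLV/D². Solving for V: V = ΔP·D²/(32μL) = 2500·(0.0577)²/(32·0.0108·101) = 0.2384 m/s.
Check: Re = ρVD/μ = 1110·0.2384·0.0577/0.0108 = 1414 < 2300, so the laminar assumption holds.
Q = V·A = 0.2384·(π/4·0.0577²) = 0.0006235 m³/s = 2.24 m³/h.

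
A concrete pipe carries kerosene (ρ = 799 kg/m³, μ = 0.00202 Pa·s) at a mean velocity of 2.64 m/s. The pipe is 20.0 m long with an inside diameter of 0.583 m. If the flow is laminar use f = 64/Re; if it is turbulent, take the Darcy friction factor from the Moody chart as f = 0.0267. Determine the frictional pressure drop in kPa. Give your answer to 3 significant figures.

Reynolds number Re = ρVD/μ = 799 · 2.64 · 0.583 / 0.00202 = 6.088e+05.
Re > 4000 → turbulent; use the Moody-chart value f = 0.0267.
Darcy-Weisbach: ΔP = f(L/D)(ρV²/2) = 0.0267·(20/0.583)·(799·2.64²/2) = 0.0267·34.31·2784 = 2550 Pa.
ΔP = 2550 Pa = 2.55 kPa.

ΔP ≈ 2.55 kPa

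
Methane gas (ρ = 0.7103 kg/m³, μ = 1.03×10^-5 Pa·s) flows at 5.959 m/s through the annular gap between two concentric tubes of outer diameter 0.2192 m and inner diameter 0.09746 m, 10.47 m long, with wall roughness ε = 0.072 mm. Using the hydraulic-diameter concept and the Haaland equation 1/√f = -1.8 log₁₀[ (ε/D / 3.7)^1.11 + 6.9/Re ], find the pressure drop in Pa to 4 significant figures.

ΔP ≈ 24.44 Pa

Hydraulic diameter D_h = 4A/P = D_o - D_i = 0.2192 - 0.09746 = 0.1217 m.
Re = ρVD_h/μ = 0.7103·5.959·0.1217/1.03e-05 = 5.003e+04.
ε/D_h = 7.2e-05/0.1217 = 0.000591; Haaland gives 1/√f = -1.8 log₁₀[6.11e-05+0.000138] = 6.662, so f = 0.02253.
ΔP = f(L/D_h)(ρV²/2) = 0.02253·10.47/0.1217·12.61 = 24.44 Pa.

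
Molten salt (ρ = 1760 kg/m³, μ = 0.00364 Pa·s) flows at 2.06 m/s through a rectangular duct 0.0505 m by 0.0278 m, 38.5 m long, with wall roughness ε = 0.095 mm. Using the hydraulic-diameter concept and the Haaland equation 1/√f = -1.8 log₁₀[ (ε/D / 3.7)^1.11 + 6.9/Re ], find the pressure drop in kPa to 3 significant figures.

Hydraulic diameter D_h = 4A/P = 4·(0.0505·0.0278)/(2·(0.0505+0.0278)) = 0.005616/0.1566 = 0.03586 m.
Re = ρVD_h/μ = 1760·2.06·0.03586/0.00364 = 3.572e+04.
ε/D_h = 9.5e-05/0.03586 = 0.00265; Haaland gives 1/√f = -1.8 log₁₀[0.000323+0.000193] = 5.917, so f = 0.02856.
ΔP = f(L/D_h)(ρV²/2) = 0.02856·38.5/0.03586·3734 = 1.145e+05 Pa.
ΔP = 115 kPa.

ΔP ≈ 115 kPa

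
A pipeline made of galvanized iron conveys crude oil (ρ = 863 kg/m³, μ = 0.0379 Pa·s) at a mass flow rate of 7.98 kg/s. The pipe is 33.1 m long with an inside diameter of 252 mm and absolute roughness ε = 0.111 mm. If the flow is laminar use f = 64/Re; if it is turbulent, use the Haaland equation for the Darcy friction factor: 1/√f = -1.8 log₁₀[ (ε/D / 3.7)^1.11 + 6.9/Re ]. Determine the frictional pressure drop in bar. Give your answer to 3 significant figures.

A = πD²/4 = π(0.252)²/4 = 0.04988 m²; mean velocity V = ṁ/(ρA) = 7.98/(863 · 0.04988) = 0.1854 m/s.
Reynolds number Re = ρVD/μ = 863 · 0.1854 · 0.252 / 0.0379 = 1064.
Re < 2300 → laminar flow, so f = 64/Re = 64/1064 = 0.06016 (the turbulent correlation is not needed).
Darcy-Weisbach: ΔP = f(L/D)(ρV²/2) = 0.06016·(33.1/0.252)·(863·0.1854²/2) = 0.06016·131.3·14.83 = 117.2 Pa.
ΔP = 117.2 Pa = 0.00117 bar.

ΔP ≈ 0.00117 bar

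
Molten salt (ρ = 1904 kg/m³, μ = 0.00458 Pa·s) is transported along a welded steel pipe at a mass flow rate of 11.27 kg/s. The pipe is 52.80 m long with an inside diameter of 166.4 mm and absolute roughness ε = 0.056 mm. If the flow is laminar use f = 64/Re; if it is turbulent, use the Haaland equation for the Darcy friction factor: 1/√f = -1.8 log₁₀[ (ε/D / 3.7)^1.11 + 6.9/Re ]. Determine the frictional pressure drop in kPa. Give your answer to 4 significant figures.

ΔP ≈ 0.5979 kPa

A = πD²/4 = π(0.1664)²/4 = 0.02175 m²; mean velocity V = ṁ/(ρA) = 11.27/(1904 · 0.02175) = 0.2722 m/s.
Reynolds number Re = ρVD/μ = 1904 · 0.2722 · 0.1664 / 0.00458 = 1.883e+04.
Re > 4000 → turbulent. Relative roughness ε/D = 5.6e-05/0.1664 = 0.000337. Haaland: 1/√f = -1.8 log₁₀[(0.000337/3.7)^1.11 + 6.9/1.883e+04] = -1.8 log₁₀[3.27e-05 + 0.000366] = 6.118, so f = 0.02672.
Darcy-Weisbach: ΔP = f(L/D)(ρV²/2) = 0.02672·(52.8/0.1664)·(1904·0.2722²/2) = 0.02672·317.3·70.53 = 597.9 Pa.
ΔP = 597.9 Pa = 0.5979 kPa.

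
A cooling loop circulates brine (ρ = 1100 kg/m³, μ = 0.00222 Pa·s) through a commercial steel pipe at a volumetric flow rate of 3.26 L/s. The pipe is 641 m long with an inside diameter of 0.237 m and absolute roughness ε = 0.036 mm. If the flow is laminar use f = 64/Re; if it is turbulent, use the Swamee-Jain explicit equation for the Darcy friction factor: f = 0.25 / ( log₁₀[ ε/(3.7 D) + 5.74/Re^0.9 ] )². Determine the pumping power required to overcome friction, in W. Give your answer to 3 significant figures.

P ≈ 0.860 W

Q = 3.26 L/s = 3.26/1000 = 0.00326 m³/s.
Cross-sectional area A = πD²/4 = π(0.237)²/4 = 0.04412 m²; mean velocity V = Q/A = 0.00326/0.04412 = 0.0739 m/s.
Reynolds number Re = ρVD/μ = 1100 · 0.0739 · 0.237 / 0.00222 = 8678.
Re > 4000 → turbulent. Relative roughness ε/D = 3.6e-05/0.237 = 0.000152. Swamee-Jain: f = 0.25/(log₁₀[0.000152/3.7 + 5.74/8678^0.9])² = 0.25/(log₁₀[4.11e-05 + 0.00164])² = 0.25/(-2.775)² = 0.03247.
Darcy-Weisbach: ΔP = f(L/D)(ρV²/2) = 0.03247·(641/0.237)·(1100·0.0739²/2) = 0.03247·2705·3.003 = 263.7 Pa.
Pumping power P = QΔP = 0.00326·263.7 = 0.8598 W = 0.860 W.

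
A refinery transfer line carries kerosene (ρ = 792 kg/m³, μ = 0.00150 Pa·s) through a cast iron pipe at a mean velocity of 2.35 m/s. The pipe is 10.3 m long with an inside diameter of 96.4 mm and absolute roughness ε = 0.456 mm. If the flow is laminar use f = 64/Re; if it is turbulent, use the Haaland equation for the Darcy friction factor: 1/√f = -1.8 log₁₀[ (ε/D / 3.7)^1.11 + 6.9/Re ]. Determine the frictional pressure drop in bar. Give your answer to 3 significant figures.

ΔP ≈ 0.0716 bar

Reynolds number Re = ρVD/μ = 792 · 2.35 · 0.0964 / 0.0015 = 1.196e+05.
Re > 4000 → turbulent. Relative roughness ε/D = 0.000456/0.0964 = 0.00473. Haaland: 1/√f = -1.8 log₁₀[(0.00473/3.7)^1.11 + 6.9/1.196e+05] = -1.8 log₁₀[0.000614 + 5.77e-05] = 5.711, so f = 0.03066.
Darcy-Weisbach: ΔP = f(L/D)(ρV²/2) = 0.03066·(10.3/0.0964)·(792·2.35²/2) = 0.03066·106.8·2187 = 7165 Pa.
ΔP = 7165 Pa = 0.0716 bar.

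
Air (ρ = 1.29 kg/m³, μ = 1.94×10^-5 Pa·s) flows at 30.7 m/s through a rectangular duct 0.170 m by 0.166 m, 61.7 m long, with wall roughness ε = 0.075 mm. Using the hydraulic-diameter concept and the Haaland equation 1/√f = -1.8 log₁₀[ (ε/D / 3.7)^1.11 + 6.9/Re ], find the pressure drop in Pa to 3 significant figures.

ΔP ≈ 3930 Pa

Hydraulic diameter D_h = 4A/P = 4·(0.17·0.166)/(2·(0.17+0.166)) = 0.1129/0.672 = 0.168 m.
Re = ρVD_h/μ = 1.29·30.7·0.168/1.94e-05 = 3.429e+05.
ε/D_h = 7.5e-05/0.168 = 0.000446; Haaland gives 1/√f = -1.8 log₁₀[4.47e-05+2.01e-05] = 7.539, so f = 0.0176.
ΔP = f(L/D_h)(ρV²/2) = 0.0176·61.7/0.168·607.9 = 3929 Pa.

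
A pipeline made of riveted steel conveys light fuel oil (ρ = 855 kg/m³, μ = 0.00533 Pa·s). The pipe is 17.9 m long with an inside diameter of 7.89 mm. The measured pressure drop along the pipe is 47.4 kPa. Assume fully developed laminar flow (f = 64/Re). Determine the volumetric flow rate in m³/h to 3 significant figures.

Q ≈ 0.170 m³/h

For laminar flow, f = 64/Re with Re = ρVD/μ, so Darcy-Weisbach reduces to ΔP = 32μLV/D². Solving for V: V = ΔP·D²/(32μL) = 4.74e+04·(0.00789)²/(32·0.00533·17.9) = 0.9665 m/s.
Check: Re = ρVD/μ = 855·0.9665·0.00789/0.00533 = 1223 < 2300, so the laminar assumption holds.
Q = V·A = 0.9665·(π/4·0.00789²) = 4.725e-05 m³/s = 0.170 m³/h.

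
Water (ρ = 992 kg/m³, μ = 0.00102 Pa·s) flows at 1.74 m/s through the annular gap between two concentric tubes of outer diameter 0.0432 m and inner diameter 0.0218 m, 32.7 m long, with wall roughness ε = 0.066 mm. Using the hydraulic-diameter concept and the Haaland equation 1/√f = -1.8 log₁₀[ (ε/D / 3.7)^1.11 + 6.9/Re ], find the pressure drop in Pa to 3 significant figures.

ΔP ≈ 67400 Pa

Hydraulic diameter D_h = 4A/P = D_o - D_i = 0.0432 - 0.0218 = 0.0214 m.
Re = ρVD_h/μ = 992·1.74·0.0214/0.00102 = 3.621e+04.
ε/D_h = 6.6e-05/0.0214 = 0.00308; Haaland gives 1/√f = -1.8 log₁₀[0.000382+0.000191] = 5.836, so f = 0.02936.
ΔP = f(L/D_h)(ρV²/2) = 0.02936·32.7/0.0214·1502 = 6.738e+04 Pa.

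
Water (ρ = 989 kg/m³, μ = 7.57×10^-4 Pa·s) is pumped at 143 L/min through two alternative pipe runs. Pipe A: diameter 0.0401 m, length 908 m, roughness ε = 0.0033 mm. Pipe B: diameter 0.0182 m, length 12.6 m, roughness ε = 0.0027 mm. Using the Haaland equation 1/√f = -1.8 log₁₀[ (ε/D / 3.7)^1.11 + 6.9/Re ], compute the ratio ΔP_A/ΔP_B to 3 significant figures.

ΔP_A/ΔP_B ≈ 1.55

Pipe A: V = Q/A = 0.002383/0.001263 = 1.887 m/s; Re = 9.887e+04; ε/D = 8.23e-05; Haaland → f = 0.01822; ΔP_A = f(L/D)(ρV²/2) = 7.266e+05 Pa.
Pipe B: V = Q/A = 0.002383/0.0002602 = 9.161 m/s; Re = 2.178e+05; ε/D = 0.000148; Haaland → f = 0.01632; ΔP_B = f(L/D)(ρV²/2) = 4.69e+05 Pa.
ΔP_A/ΔP_B = 7.266e+05/4.69e+05 = 1.55.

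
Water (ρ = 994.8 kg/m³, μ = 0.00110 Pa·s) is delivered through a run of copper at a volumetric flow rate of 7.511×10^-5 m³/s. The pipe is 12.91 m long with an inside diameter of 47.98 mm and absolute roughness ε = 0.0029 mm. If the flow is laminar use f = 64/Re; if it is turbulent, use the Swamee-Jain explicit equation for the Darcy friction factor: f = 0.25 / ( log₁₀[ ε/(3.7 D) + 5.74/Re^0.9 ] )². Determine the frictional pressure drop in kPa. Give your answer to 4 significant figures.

ΔP ≈ 0.008200 kPa

Cross-sectional area A = πD²/4 = π(0.04798)²/4 = 0.001808 m²; mean velocity V = Q/A = 7.511e-05/0.001808 = 0.04154 m/s.
Reynolds number Re = ρVD/μ = 994.8 · 0.04154 · 0.04798 / 0.0011 = 1803.
Re < 2300 → laminar flow, so f = 64/Re = 64/1803 = 0.0355 (the turbulent correlation is not needed).
Darcy-Weisbach: ΔP = f(L/D)(ρV²/2) = 0.0355·(12.91/0.04798)·(994.8·0.04154²/2) = 0.0355·269.1·0.8584 = 8.2 Pa.
ΔP = 8.2 Pa = 0.008200 kPa.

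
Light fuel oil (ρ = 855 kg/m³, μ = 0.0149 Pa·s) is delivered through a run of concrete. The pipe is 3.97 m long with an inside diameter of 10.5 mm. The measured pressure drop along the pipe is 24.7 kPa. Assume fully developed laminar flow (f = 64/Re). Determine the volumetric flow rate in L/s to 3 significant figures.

For laminar flow, f = 64/Re with Re = ρVD/μ, so Darcy-Weisbach reduces to ΔP = 32μLV/D². Solving for V: V = ΔP·D²/(32μL) = 2.47e+04·(0.0105)²/(32·0.0149·3.97) = 1.439 m/s.
Check: Re = ρVD/μ = 855·1.439·0.0105/0.0149 = 866.8 < 2300, so the laminar assumption holds.
Q = V·A = 1.439·(π/4·0.0105²) = 0.0001246 m³/s = 0.125 L/s.

Q ≈ 0.125 L/s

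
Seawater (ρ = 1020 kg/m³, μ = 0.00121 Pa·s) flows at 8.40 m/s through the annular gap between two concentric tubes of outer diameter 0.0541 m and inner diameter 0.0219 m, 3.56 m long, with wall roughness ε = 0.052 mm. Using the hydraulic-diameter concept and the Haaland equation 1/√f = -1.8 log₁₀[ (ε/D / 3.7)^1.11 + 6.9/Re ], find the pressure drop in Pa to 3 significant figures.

Hydraulic diameter D_h = 4A/P = D_o - D_i = 0.0541 - 0.0219 = 0.0322 m.
Re = ρVD_h/μ = 1020·8.4·0.0322/0.00121 = 2.28e+05.
ε/D_h = 5.2e-05/0.0322 = 0.00161; Haaland gives 1/√f = -1.8 log₁₀[0.000186+3.03e-05] = 6.596, so f = 0.02299.
ΔP = f(L/D_h)(ρV²/2) = 0.02299·3.56/0.0322·3.599e+04 = 9.145e+04 Pa.

ΔP ≈ 91500 Pa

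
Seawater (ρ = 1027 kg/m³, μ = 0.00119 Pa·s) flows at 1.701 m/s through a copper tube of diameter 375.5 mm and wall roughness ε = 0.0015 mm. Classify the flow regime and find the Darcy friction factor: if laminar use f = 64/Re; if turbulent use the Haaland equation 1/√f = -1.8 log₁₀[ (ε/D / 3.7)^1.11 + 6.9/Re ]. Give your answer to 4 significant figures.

f ≈ 0.01288

Re = ρVD/μ = 1027·1.701·0.3755/0.00119 = 5.512e+05.
Re > 4000 → turbulent. ε/D = 1.5e-06/0.3755 = 3.99e-06; Haaland: 1/√f = -1.8 log₁₀[2.38e-07 + 1.25e-05] = 8.81, so f = 0.01288.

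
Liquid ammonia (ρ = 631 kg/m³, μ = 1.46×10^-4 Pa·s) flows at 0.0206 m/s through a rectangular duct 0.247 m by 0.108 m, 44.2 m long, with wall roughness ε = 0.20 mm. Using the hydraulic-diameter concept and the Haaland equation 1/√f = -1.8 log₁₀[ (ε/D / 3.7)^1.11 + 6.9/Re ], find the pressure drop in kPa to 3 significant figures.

ΔP ≈ 0.00120 kPa

Hydraulic diameter D_h = 4A/P = 4·(0.247·0.108)/(2·(0.247+0.108)) = 0.1067/0.71 = 0.1503 m.
Re = ρVD_h/μ = 631·0.0206·0.1503/0.000146 = 1.338e+04.
ε/D_h = 0.0002/0.1503 = 0.00133; Haaland gives 1/√f = -1.8 log₁₀[0.00015+0.000516] = 5.718, so f = 0.03059.
ΔP = f(L/D_h)(ρV²/2) = 0.03059·44.2/0.1503·0.1339 = 1.204 Pa.
ΔP = 0.00120 kPa.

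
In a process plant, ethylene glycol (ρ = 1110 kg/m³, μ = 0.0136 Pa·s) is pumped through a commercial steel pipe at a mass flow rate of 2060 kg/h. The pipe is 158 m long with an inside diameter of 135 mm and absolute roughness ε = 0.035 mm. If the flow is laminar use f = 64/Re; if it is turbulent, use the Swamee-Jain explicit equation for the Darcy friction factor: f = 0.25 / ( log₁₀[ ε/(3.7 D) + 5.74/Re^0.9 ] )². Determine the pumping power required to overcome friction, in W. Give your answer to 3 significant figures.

P ≈ 0.0700 W

ṁ = 2060 kg/h = 2060/3600 = 0.5722 kg/s.
A = πD²/4 = π(0.135)²/4 = 0.01431 m²; mean velocity V = ṁ/(ρA) = 0.5722/(1110 · 0.01431) = 0.03602 m/s.
Reynolds number Re = ρVD/μ = 1110 · 0.03602 · 0.135 / 0.0136 = 396.8.
Re < 2300 → laminar flow, so f = 64/Re = 64/396.8 = 0.1613 (the turbulent correlation is not needed).
Darcy-Weisbach: ΔP = f(L/D)(ρV²/2) = 0.1613·(158/0.135)·(1110·0.03602²/2) = 0.1613·1170·0.7199 = 135.9 Pa.
Q = ṁ/ρ = 0.5722/1110 = 0.0005155 m³/s.
Pumping power P = QΔP = 0.0005155·135.9 = 0.07005 W = 0.0700 W.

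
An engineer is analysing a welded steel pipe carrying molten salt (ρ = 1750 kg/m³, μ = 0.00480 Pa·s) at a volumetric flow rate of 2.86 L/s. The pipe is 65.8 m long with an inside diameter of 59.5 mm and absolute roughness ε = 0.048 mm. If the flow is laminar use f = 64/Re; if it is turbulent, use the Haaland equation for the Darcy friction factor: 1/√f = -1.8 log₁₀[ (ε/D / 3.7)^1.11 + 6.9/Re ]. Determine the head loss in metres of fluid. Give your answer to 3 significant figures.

Q = 2.86 L/s = 2.86/1000 = 0.00286 m³/s.
Cross-sectional area A = πD²/4 = π(0.0595)²/4 = 0.002781 m²; mean velocity V = Q/A = 0.00286/0.002781 = 1.029 m/s.
Reynolds number Re = ρVD/μ = 1750 · 1.029 · 0.0595 / 0.0048 = 2.231e+04.
Re > 4000 → turbulent. Relative roughness ε/D = 4.8e-05/0.0595 = 0.000807. Haaland: 1/√f = -1.8 log₁₀[(0.000807/3.7)^1.11 + 6.9/2.231e+04] = -1.8 log₁₀[8.63e-05 + 0.000309] = 6.125, so f = 0.02665.
Darcy-Weisbach: ΔP = f(L/D)(ρV²/2) = 0.02665·(65.8/0.0595)·(1750·1.029²/2) = 0.02665·1106·925.7 = 2.729e+04 Pa.
Head loss h_f = ΔP/(ρg) = 2.729e+04/(1750·9.81) = 1.59 m.

h_f ≈ 1.59 m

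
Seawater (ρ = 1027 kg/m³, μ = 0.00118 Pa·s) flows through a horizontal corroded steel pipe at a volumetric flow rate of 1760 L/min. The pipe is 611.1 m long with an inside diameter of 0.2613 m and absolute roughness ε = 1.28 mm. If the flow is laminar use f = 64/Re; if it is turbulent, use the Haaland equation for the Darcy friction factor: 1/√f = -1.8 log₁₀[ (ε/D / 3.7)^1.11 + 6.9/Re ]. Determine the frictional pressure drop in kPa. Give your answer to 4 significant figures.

ΔP ≈ 11.12 kPa

Q = 1760 L/min = 1760/60000 = 0.02933 m³/s.
Cross-sectional area A = πD²/4 = π(0.2613)²/4 = 0.05363 m²; mean velocity V = Q/A = 0.02933/0.05363 = 0.547 m/s.
Reynolds number Re = ρVD/μ = 1027 · 0.547 · 0.2613 / 0.00118 = 1.244e+05.
Re > 4000 → turbulent. Relative roughness ε/D = 0.00128/0.2613 = 0.0049. Haaland: 1/√f = -1.8 log₁₀[(0.0049/3.7)^1.11 + 6.9/1.244e+05] = -1.8 log₁₀[0.000639 + 5.55e-05] = 5.685, so f = 0.03094.
Darcy-Weisbach: ΔP = f(L/D)(ρV²/2) = 0.03094·(611.1/0.2613)·(1027·0.547²/2) = 0.03094·2339·153.6 = 1.112e+04 Pa.
ΔP = 1.112e+04 Pa = 11.12 kPa.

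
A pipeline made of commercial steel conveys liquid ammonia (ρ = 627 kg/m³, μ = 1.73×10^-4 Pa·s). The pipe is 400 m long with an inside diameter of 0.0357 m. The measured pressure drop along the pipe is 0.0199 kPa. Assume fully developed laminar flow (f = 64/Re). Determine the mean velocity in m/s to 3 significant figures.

V ≈ 0.0115 m/s

For laminar flow, f = 64/Re with Re = ρVD/μ, so Darcy-Weisbach reduces to ΔP = 32μLV/D². Solving for V: V = ΔP·D²/(32μL) = 19.9·(0.0357)²/(32·0.000173·400) = 0.01145 m/s.
Check: Re = ρVD/μ = 627·0.01145·0.0357/0.000173 = 1482 < 2300, so the laminar assumption holds.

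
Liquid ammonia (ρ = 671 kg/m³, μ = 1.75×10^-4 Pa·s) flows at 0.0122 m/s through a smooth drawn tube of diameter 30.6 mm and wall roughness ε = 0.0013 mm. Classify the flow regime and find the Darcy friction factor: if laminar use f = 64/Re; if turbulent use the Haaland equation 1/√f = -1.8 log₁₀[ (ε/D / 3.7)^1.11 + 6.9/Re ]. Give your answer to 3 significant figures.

f ≈ 0.0447

Re = ρVD/μ = 671·0.0122·0.0306/0.000175 = 1431.
Re < 2300 → laminar, so f = 64/Re = 0.04471 (roughness is irrelevant in laminar flow).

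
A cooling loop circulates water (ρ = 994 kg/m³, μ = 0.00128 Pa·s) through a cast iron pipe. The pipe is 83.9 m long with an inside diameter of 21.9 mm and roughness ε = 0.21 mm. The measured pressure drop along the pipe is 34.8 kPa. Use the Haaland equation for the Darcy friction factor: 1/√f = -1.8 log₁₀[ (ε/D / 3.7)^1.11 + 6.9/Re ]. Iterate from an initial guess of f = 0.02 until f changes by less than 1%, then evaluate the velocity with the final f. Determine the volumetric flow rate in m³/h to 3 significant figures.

Rearranging Darcy-Weisbach: V = √(2·ΔP·D/(f·L·ρ)). With ε/D = 0.00021/0.0219 = 0.00959, iterate starting from f = 0.02:
  f = 0.02 → V = √(2·3.48e+04·0.0219/(0.02·83.9·994)) = 0.956 m/s; Re = ρVD/μ = 1.626e+04; f → 0.04076
  f = 0.04076 → V = 0.6697 m/s; Re = 1.139e+04; f → 0.04204
  f = 0.04204 → V = 0.6594 m/s; Re = 1.121e+04; f → 0.04211
Converged (Δf/f < 1%). With the final f = 0.04211: V = √(2·3.48e+04·0.0219/(0.04211·83.9·994)) = 0.6588 m/s.
Q = V·A = 0.6588·(π/4·0.0219²) = 0.0002482 m³/s = 0.893 m³/h.

Q ≈ 0.893 m³/h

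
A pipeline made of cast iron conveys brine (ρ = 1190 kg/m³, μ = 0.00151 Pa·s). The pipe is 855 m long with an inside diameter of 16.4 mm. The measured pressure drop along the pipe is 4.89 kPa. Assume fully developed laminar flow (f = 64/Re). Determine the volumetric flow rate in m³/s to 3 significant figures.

For laminar flow, f = 64/Re with Re = ρVD/μ, so Darcy-Weisbach reduces to ΔP = 32μLV/D². Solving for V: V = ΔP·D²/(32μL) = 4890·(0.0164)²/(32·0.00151·855) = 0.03183 m/s.
Check: Re = ρVD/μ = 1190·0.03183·0.0164/0.00151 = 411.5 < 2300, so the laminar assumption holds.
Q = V·A = 0.03183·(π/4·0.0164²) = 6.725e-06 m³/s = 6.72×10^-6 m³/s.

Q ≈ 6.72×10^-6 m³/s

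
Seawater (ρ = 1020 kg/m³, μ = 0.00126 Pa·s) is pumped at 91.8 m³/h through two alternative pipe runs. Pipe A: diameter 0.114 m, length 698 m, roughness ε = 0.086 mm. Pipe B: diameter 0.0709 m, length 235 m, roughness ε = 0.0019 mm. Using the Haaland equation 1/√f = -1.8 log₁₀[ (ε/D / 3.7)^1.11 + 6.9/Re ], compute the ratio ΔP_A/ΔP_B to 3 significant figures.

Pipe A: V = Q/A = 0.0255/0.01021 = 2.498 m/s; Re = 2.306e+05; ε/D = 0.000754; Haaland → f = 0.0197; ΔP_A = f(L/D)(ρV²/2) = 3.839e+05 Pa.
Pipe B: V = Q/A = 0.0255/0.003948 = 6.459 m/s; Re = 3.707e+05; ε/D = 2.68e-05; Haaland → f = 0.01405; ΔP_B = f(L/D)(ρV²/2) = 9.91e+05 Pa.
ΔP_A/ΔP_B = 3.839e+05/9.91e+05 = 0.387.

ΔP_A/ΔP_B ≈ 0.387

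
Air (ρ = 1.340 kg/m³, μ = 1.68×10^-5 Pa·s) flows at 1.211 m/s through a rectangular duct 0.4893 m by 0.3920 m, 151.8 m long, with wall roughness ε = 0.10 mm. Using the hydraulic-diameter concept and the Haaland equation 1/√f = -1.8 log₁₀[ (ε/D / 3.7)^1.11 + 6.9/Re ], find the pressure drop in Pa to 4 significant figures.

Hydraulic diameter D_h = 4A/P = 4·(0.4893·0.392)/(2·(0.4893+0.392)) = 0.7672/1.763 = 0.4353 m.
Re = ρVD_h/μ = 1.34·1.211·0.4353/1.68e-05 = 4.204e+04.
ε/D_h = 0.0001/0.4353 = 0.00023; Haaland gives 1/√f = -1.8 log₁₀[2.14e-05+0.000164] = 6.717, so f = 0.02216.
ΔP = f(L/D_h)(ρV²/2) = 0.02216·151.8/0.4353·0.9826 = 7.595 Pa.

ΔP ≈ 7.595 Pa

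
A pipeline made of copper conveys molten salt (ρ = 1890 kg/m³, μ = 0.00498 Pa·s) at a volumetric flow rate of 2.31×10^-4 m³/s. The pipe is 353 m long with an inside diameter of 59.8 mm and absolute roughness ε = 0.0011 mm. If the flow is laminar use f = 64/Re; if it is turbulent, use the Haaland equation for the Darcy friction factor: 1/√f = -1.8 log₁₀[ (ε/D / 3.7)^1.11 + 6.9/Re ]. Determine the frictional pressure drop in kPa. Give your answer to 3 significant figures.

ΔP ≈ 1.29 kPa

Cross-sectional area A = πD²/4 = π(0.0598)²/4 = 0.002809 m²; mean velocity V = Q/A = 0.000231/0.002809 = 0.08225 m/s.
Reynolds number Re = ρVD/μ = 1890 · 0.08225 · 0.0598 / 0.00498 = 1867.
Re < 2300 → laminar flow, so f = 64/Re = 64/1867 = 0.03429 (the turbulent correlation is not needed).
Darcy-Weisbach: ΔP = f(L/D)(ρV²/2) = 0.03429·(353/0.0598)·(1890·0.08225²/2) = 0.03429·5903·6.393 = 1294 Pa.
ΔP = 1294 Pa = 1.29 kPa.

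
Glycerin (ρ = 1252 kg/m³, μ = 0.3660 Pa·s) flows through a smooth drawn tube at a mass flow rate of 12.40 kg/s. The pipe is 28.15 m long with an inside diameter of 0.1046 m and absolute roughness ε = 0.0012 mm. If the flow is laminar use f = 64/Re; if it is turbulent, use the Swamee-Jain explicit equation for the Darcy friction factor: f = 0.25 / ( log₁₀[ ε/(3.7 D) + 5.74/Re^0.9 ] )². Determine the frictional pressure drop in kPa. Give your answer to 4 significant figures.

ΔP ≈ 34.73 kPa

A = πD²/4 = π(0.1046)²/4 = 0.008593 m²; mean velocity V = ṁ/(ρA) = 12.4/(1252 · 0.008593) = 1.153 m/s.
Reynolds number Re = ρVD/μ = 1252 · 1.153 · 0.1046 / 0.366 = 412.4.
Re < 2300 → laminar flow, so f = 64/Re = 64/412.4 = 0.1552 (the turbulent correlation is not needed).
Darcy-Weisbach: ΔP = f(L/D)(ρV²/2) = 0.1552·(28.15/0.1046)·(1252·1.153²/2) = 0.1552·269.1·831.6 = 3.473e+04 Pa.
ΔP = 3.473e+04 Pa = 34.73 kPa.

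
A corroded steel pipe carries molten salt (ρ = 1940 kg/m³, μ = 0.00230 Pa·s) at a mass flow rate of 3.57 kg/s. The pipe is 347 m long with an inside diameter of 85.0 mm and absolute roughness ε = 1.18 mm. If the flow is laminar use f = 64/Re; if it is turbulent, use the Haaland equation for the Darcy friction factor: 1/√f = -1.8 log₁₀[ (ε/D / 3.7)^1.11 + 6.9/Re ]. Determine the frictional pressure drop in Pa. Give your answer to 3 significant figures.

ΔP ≈ 18500 Pa

A = πD²/4 = π(0.085)²/4 = 0.005675 m²; mean velocity V = ṁ/(ρA) = 3.57/(1940 · 0.005675) = 0.3243 m/s.
Reynolds number Re = ρVD/μ = 1940 · 0.3243 · 0.085 / 0.0023 = 2.325e+04.
Re > 4000 → turbulent. Relative roughness ε/D = 0.00118/0.085 = 0.0139. Haaland: 1/√f = -1.8 log₁₀[(0.0139/3.7)^1.11 + 6.9/2.325e+04] = -1.8 log₁₀[0.00203 + 0.000297] = 4.74, so f = 0.04451.
Darcy-Weisbach: ΔP = f(L/D)(ρV²/2) = 0.04451·(347/0.085)·(1940·0.3243²/2) = 0.04451·4082·102 = 1.854e+04 Pa.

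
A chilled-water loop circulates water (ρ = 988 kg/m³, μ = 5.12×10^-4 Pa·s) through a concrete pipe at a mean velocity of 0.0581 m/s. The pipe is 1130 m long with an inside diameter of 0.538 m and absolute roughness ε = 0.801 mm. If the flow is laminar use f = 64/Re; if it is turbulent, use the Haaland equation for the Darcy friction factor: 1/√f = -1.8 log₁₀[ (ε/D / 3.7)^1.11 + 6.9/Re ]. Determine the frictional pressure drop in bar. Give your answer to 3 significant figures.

ΔP ≈ 8.60×10^-4 bar

Reynolds number Re = ρVD/μ = 988 · 0.0581 · 0.538 / 0.000512 = 6.032e+04.
Re > 4000 → turbulent. Relative roughness ε/D = 0.000801/0.538 = 0.00149. Haaland: 1/√f = -1.8 log₁₀[(0.00149/3.7)^1.11 + 6.9/6.032e+04] = -1.8 log₁₀[0.00017 + 0.000114] = 6.382, so f = 0.02455.
Darcy-Weisbach: ΔP = f(L/D)(ρV²/2) = 0.02455·(1130/0.538)·(988·0.0581²/2) = 0.02455·2100·1.668 = 85.99 Pa.
ΔP = 85.99 Pa = 8.60×10^-4 bar.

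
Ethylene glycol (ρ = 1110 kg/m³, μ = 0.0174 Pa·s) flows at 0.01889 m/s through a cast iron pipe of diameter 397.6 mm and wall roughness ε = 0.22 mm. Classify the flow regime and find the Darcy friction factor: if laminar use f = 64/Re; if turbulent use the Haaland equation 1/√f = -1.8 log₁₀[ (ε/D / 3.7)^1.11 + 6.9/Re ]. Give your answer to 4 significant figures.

Re = ρVD/μ = 1110·0.01889·0.3976/0.0174 = 479.1.
Re < 2300 → laminar, so f = 64/Re = 0.1336 (roughness is irrelevant in laminar flow).

f ≈ 0.1336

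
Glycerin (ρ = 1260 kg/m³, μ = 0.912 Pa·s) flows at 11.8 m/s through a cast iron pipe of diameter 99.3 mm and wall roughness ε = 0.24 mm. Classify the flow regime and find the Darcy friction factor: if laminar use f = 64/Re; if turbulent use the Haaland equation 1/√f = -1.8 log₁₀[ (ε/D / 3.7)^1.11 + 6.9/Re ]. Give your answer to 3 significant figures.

Re = ρVD/μ = 1260·11.8·0.0993/0.912 = 1619.
Re < 2300 → laminar, so f = 64/Re = 0.03953 (roughness is irrelevant in laminar flow).

f ≈ 0.0395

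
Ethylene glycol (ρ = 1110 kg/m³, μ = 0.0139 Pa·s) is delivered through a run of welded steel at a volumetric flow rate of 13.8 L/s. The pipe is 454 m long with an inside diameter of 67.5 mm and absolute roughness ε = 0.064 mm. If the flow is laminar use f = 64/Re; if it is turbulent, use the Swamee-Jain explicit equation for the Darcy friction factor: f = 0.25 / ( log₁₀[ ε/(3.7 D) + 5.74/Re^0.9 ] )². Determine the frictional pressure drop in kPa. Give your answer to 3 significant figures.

ΔP ≈ 1540 kPa

Q = 13.8 L/s = 13.8/1000 = 0.0138 m³/s.
Cross-sectional area A = πD²/4 = π(0.0675)²/4 = 0.003578 m²; mean velocity V = Q/A = 0.0138/0.003578 = 3.856 m/s.
Reynolds number Re = ρVD/μ = 1110 · 3.856 · 0.0675 / 0.0139 = 2.079e+04.
Re > 4000 → turbulent. Relative roughness ε/D = 6.4e-05/0.0675 = 0.000948. Swamee-Jain: f = 0.25/(log₁₀[0.000948/3.7 + 5.74/2.079e+04^0.9])² = 0.25/(log₁₀[0.000256 + 0.000746])² = 0.25/(-2.999)² = 0.0278.
Darcy-Weisbach: ΔP = f(L/D)(ρV²/2) = 0.0278·(454/0.0675)·(1110·3.856²/2) = 0.0278·6726·8254 = 1.543e+06 Pa.
ΔP = 1.543e+06 Pa = 1540 kPa.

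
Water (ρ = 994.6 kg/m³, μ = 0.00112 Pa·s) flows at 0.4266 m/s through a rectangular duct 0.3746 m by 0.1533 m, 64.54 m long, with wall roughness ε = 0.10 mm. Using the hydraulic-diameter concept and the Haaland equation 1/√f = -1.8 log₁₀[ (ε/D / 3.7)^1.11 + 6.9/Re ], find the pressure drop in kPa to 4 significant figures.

ΔP ≈ 0.5486 kPa

Hydraulic diameter D_h = 4A/P = 4·(0.3746·0.1533)/(2·(0.3746+0.1533)) = 0.2297/1.056 = 0.2176 m.
Re = ρVD_h/μ = 994.6·0.4266·0.2176/0.00112 = 8.242e+04.
ε/D_h = 0.0001/0.2176 = 0.00046; Haaland gives 1/√f = -1.8 log₁₀[4.62e-05+8.37e-05] = 6.995, so f = 0.02043.
ΔP = f(L/D_h)(ρV²/2) = 0.02043·64.54/0.2176·90.5 = 548.6 Pa.
ΔP = 0.5486 kPa.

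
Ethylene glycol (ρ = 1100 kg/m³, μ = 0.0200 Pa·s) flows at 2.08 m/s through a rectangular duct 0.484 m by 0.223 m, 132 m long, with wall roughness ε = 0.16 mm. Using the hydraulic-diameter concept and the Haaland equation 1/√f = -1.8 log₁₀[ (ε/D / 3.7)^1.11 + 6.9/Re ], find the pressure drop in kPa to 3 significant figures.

Hydraulic diameter D_h = 4A/P = 4·(0.484·0.223)/(2·(0.484+0.223)) = 0.4317/1.414 = 0.3053 m.
Re = ρVD_h/μ = 1100·2.08·0.3053/0.02 = 3.493e+04.
ε/D_h = 0.00016/0.3053 = 0.000524; Haaland gives 1/√f = -1.8 log₁₀[5.34e-05+0.000198] = 6.481, so f = 0.02381.
ΔP = f(L/D_h)(ρV²/2) = 0.02381·132/0.3053·2380 = 2.449e+04 Pa.
ΔP = 24.5 kPa.

ΔP ≈ 24.5 kPa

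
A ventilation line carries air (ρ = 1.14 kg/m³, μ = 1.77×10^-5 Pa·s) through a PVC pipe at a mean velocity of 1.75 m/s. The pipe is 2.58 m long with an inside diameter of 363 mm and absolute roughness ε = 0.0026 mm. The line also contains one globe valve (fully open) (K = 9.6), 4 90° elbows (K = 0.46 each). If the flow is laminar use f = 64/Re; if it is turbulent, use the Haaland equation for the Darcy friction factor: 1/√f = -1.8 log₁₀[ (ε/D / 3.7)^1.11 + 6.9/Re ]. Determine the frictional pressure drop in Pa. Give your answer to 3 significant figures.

ΔP ≈ 20.2 Pa

Reynolds number Re = ρVD/μ = 1.14 · 1.75 · 0.363 / 1.77e-05 = 4.091e+04.
Re > 4000 → turbulent. Relative roughness ε/D = 2.6e-06/0.363 = 7.16e-06. Haaland: 1/√f = -1.8 log₁₀[(7.16e-06/3.7)^1.11 + 6.9/4.091e+04] = -1.8 log₁₀[4.55e-07 + 0.000169] = 6.789, so f = 0.02169.
Total minor-loss coefficient ΣK = 1·9.6 + 4·0.46 = 11.4.
ΔP = [f·L/D + ΣK]·(ρV²/2) = [0.02169·2.58/0.363 + 11.4]·(1.14·1.75²/2) = [0.1542 + 11.4]·1.746 = 20.24 Pa.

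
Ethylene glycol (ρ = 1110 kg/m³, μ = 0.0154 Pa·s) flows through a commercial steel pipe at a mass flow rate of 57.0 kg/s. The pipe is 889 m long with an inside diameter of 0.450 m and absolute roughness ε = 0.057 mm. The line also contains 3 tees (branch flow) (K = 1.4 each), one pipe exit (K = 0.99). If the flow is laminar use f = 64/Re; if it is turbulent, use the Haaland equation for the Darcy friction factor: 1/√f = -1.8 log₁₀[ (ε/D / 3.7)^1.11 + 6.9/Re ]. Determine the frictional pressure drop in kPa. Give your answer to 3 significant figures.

A = πD²/4 = π(0.45)²/4 = 0.159 m²; mean velocity V = ṁ/(ρA) = 57/(1110 · 0.159) = 0.3229 m/s.
Reynolds number Re = ρVD/μ = 1110 · 0.3229 · 0.45 / 0.0154 = 1.047e+04.
Re > 4000 → turbulent. Relative roughness ε/D = 5.7e-05/0.45 = 0.000127. Haaland: 1/√f = -1.8 log₁₀[(0.000127/3.7)^1.11 + 6.9/1.047e+04] = -1.8 log₁₀[1.1e-05 + 0.000659] = 5.713, so f = 0.03064.
Total minor-loss coefficient ΣK = 3·1.4 + 1·0.99 = 5.19.
ΔP = [f·L/D + ΣK]·(ρV²/2) = [0.03064·889/0.45 + 5.19]·(1110·0.3229²/2) = [60.53 + 5.19]·57.86 = 3802 Pa.
ΔP = 3802 Pa = 3.80 kPa.

ΔP ≈ 3.80 kPa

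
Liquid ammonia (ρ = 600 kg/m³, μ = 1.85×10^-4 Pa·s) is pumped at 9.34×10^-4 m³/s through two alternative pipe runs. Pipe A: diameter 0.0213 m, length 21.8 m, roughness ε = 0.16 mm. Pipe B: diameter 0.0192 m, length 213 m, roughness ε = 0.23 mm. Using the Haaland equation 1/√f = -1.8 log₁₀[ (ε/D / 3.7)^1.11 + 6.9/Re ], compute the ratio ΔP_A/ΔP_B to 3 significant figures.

ΔP_A/ΔP_B ≈ 0.0523

Pipe A: V = Q/A = 0.000934/0.0003563 = 2.621 m/s; Re = 1.811e+05; ε/D = 0.00751; Haaland → f = 0.03492; ΔP_A = f(L/D)(ρV²/2) = 7.367e+04 Pa.
Pipe B: V = Q/A = 0.000934/0.0002895 = 3.226 m/s; Re = 2.009e+05; ε/D = 0.012; Haaland → f = 0.04066; ΔP_B = f(L/D)(ρV²/2) = 1.408e+06 Pa.
ΔP_A/ΔP_B = 7.367e+04/1.408e+06 = 0.0523.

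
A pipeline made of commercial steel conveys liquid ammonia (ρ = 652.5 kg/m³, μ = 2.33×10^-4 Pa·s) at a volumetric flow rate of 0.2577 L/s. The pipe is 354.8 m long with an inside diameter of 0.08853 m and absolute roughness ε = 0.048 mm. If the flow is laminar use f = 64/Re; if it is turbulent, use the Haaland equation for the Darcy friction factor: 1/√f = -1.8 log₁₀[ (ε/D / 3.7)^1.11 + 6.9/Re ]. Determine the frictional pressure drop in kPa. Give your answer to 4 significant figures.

Q = 0.2577 L/s = 0.2577/1000 = 0.0002577 m³/s.
Cross-sectional area A = πD²/4 = π(0.08853)²/4 = 0.006156 m²; mean velocity V = Q/A = 0.0002577/0.006156 = 0.04186 m/s.
Reynolds number Re = ρVD/μ = 652.5 · 0.04186 · 0.08853 / 0.000233 = 1.038e+04.
Re > 4000 → turbulent. Relative roughness ε/D = 4.8e-05/0.08853 = 0.000542. Haaland: 1/√f = -1.8 log₁₀[(0.000542/3.7)^1.11 + 6.9/1.038e+04] = -1.8 log₁₀[5.55e-05 + 0.000665] = 5.656, so f = 0.03125.
Darcy-Weisbach: ΔP = f(L/D)(ρV²/2) = 0.03125·(354.8/0.08853)·(652.5·0.04186²/2) = 0.03125·4008·0.5718 = 71.62 Pa.
ΔP = 71.62 Pa = 0.07162 kPa.

ΔP ≈ 0.07162 kPa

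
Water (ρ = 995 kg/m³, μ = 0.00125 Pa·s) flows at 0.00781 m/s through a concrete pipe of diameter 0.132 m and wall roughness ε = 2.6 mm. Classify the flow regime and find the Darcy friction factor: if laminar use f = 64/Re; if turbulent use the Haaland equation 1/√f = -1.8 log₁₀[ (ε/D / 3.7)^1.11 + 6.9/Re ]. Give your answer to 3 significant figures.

Re = ρVD/μ = 995·0.00781·0.132/0.00125 = 820.6.
Re < 2300 → laminar, so f = 64/Re = 0.07799 (roughness is irrelevant in laminar flow).

f ≈ 0.0780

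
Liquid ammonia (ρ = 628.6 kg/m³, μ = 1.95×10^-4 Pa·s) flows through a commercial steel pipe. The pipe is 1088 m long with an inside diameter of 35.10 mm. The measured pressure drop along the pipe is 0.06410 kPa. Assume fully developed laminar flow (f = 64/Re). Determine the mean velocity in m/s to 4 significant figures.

For laminar flow, f = 64/Re with Re = ρVD/μ, so Darcy-Weisbach reduces to ΔP = 32μLV/D². Solving for V: V = ΔP·D²/(32μL) = 64.1·(0.0351)²/(32·0.000195·1088) = 0.01163 m/s.
Check: Re = ρVD/μ = 628.6·0.01163·0.0351/0.000195 = 1316 < 2300, so the laminar assumption holds.

V ≈ 0.01163 m/s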